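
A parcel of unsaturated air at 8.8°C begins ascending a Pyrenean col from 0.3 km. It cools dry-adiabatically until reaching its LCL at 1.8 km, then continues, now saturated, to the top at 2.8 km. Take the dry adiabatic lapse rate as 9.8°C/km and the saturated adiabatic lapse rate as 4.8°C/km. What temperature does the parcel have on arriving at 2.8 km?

-10.7°C

Dry to 1800 m: -9.8 × 1.5 km = -14.7°C, so T = -5.9°C.
Saturated to 2800 m: -4.8 × 1 km = -4.8°C, so T = -10.7°C.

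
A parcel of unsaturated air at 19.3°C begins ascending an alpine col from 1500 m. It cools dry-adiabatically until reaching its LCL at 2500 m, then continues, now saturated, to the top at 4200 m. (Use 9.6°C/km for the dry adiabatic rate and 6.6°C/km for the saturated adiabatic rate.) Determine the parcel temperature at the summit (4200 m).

-1.52°C

1500–2500 m, dry: Δz = 1 km ⇒ ΔT = -9.6°C; T = 9.7°C
2500–4200 m, saturated: Δz = 1.7 km ⇒ ΔT = -11.22°C; T = -1.52°C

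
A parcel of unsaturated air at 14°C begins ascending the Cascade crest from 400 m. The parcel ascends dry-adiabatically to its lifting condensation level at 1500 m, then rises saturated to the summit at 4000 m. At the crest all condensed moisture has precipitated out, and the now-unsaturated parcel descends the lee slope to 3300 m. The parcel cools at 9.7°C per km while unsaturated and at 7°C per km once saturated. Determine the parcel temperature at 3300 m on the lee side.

Dry to 1500 m: -9.7 × 1.1 km = -10.67°C, so T = 3.33°C.
Saturated to 4000 m: -7 × 2.5 km = -17.5°C, so T = -14.17°C.
Dry descent to 3300 m: +9.7 × 0.7 km = +6.79°C, so T = -7.38°C.

-7.38°C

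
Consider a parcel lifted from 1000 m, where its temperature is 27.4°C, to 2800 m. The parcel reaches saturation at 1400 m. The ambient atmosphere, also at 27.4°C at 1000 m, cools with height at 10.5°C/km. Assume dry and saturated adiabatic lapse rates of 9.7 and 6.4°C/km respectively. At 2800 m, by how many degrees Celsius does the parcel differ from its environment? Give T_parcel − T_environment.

Parcel:
  1000–1400 m, dry: Δz = 0.4 km ⇒ ΔT = -3.88°C; T = 23.52°C
  1400–2800 m, saturated: Δz = 1.4 km ⇒ ΔT = -8.96°C; T = 14.56°C
Environment:
  1000–2800 m, environment: Δz = 1.8 km ⇒ ΔT = -18.9°C; T = 8.5°C
T_parcel − T_env = 14.56 − 8.5 = +6.06°C

+6.06°C (parcel warmer than environment)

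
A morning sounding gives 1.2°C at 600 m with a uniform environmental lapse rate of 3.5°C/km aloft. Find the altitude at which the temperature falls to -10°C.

3800 m

Height above start = (1.2 − (-10)) / 3.5 = 3.2 km
Altitude = 600 m + 3200 m = 3800 m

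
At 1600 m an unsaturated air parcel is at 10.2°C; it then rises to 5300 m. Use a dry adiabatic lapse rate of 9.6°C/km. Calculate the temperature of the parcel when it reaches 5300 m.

-25.32°C

Dry adiabatic to 5300 m: -9.6 × 3.7 km = -35.52°C, so T = -25.32°C.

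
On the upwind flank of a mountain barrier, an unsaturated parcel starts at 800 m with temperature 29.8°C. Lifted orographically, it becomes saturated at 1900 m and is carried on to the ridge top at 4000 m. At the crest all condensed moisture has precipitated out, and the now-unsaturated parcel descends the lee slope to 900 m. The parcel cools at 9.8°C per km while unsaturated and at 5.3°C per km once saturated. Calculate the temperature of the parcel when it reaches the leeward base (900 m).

38.27°C

Dry to 1900 m: -9.8 × 1.1 km = -10.78°C, so T = 19.02°C.
Saturated to 4000 m: -5.3 × 2.1 km = -11.13°C, so T = 7.89°C.
Dry descent to 900 m: +9.8 × 3.1 km = +30.38°C, so T = 38.27°C.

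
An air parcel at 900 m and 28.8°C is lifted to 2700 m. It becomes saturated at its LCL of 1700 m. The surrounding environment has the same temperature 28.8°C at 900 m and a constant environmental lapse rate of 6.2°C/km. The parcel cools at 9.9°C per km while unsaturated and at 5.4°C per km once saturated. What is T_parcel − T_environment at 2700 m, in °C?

Parcel:
  900–1700 m, dry: Δz = 0.8 km ⇒ ΔT = -7.92°C; T = 20.88°C
  1700–2700 m, saturated: Δz = 1 km ⇒ ΔT = -5.4°C; T = 15.48°C
Environment:
  900–2700 m, environment: Δz = 1.8 km ⇒ ΔT = -11.16°C; T = 17.64°C
T_parcel − T_env = 15.48 − 17.64 = -2.16°C

-2.16°C (parcel cooler than environment)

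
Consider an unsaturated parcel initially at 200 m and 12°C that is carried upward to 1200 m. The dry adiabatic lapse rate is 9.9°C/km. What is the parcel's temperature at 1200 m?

2.1°C

From 200 m to 1200 m (dry adiabatic): cools by 9.9 × 1 = 9.9°C, giving 2.1°C.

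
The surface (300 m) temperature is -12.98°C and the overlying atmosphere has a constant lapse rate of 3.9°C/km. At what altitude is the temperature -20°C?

2100 m

Height above start = (-12.98 − (-20)) / 3.9 = 1.8 km
Altitude = 300 m + 1800 m = 2100 m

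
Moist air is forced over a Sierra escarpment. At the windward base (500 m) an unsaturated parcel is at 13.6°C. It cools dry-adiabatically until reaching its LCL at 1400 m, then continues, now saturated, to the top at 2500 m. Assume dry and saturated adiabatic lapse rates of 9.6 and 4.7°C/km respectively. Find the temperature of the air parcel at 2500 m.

-0.21°C

From 500 m to 1400 m (dry): cools by 9.6 × 0.9 = 8.64°C, giving 4.96°C.
From 1400 m to 2500 m (saturated): cools by 4.7 × 1.1 = 5.17°C, giving -0.21°C.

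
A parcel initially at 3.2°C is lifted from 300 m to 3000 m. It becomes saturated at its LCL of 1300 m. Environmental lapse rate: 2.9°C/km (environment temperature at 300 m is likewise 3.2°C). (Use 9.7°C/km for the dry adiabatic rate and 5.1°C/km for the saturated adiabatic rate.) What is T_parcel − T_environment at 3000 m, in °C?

-10.54°C (parcel cooler than environment)

Parcel:
  Dry to 1300 m: -9.7 × 1 km = -9.7°C, so T = -6.5°C.
  Saturated to 3000 m: -5.1 × 1.7 km = -8.67°C, so T = -15.17°C.
Environment:
  Environment to 3000 m: -2.9 × 2.7 km = -7.83°C, so T = -4.63°C.
T_parcel − T_env = -15.17 − (-4.63) = -10.54°C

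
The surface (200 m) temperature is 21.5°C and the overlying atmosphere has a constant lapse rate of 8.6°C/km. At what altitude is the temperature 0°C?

Height above start = (21.5 − 0) / 8.6 = 2.5 km
Altitude = 200 m + 2500 m = 2700 m

2700 m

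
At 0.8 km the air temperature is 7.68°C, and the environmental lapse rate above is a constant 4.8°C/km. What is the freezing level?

2.4 km

Height above start = (7.68 − 0) / 4.8 = 1.6 km
Altitude = 800 m + 1600 m = 2400 m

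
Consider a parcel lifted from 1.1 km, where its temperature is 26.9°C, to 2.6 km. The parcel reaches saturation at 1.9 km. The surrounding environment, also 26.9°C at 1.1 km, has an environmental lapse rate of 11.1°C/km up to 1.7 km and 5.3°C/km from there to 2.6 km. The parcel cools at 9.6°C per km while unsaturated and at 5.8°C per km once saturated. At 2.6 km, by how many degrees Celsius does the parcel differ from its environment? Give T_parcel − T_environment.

Parcel:
  1100–1900 m, dry: Δz = 0.8 km ⇒ ΔT = -7.68°C; T = 19.22°C
  1900–2600 m, saturated: Δz = 0.7 km ⇒ ΔT = -4.06°C; T = 15.16°C
Environment:
  1100–1700 m, environment, lower layer: Δz = 0.6 km ⇒ ΔT = -6.66°C; T = 20.24°C
  1700–2600 m, environment, upper layer: Δz = 0.9 km ⇒ ΔT = -4.77°C; T = 15.47°C
T_parcel − T_env = 15.16 − 15.47 = -0.31°C

-0.31°C (parcel cooler than environment)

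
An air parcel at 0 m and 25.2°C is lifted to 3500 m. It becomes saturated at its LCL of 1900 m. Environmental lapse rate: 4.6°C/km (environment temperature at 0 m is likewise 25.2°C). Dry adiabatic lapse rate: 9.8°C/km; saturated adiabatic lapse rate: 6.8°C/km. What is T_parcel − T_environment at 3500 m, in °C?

Parcel:
  Dry to 1900 m: -9.8 × 1.9 km = -18.62°C, so T = 6.58°C.
  Saturated to 3500 m: -6.8 × 1.6 km = -10.88°C, so T = -4.3°C.
Environment:
  Environment to 3500 m: -4.6 × 3.5 km = -16.1°C, so T = 9.1°C.
T_parcel − T_env = -4.3 − 9.1 = -13.4°C

-13.4°C (parcel cooler than environment)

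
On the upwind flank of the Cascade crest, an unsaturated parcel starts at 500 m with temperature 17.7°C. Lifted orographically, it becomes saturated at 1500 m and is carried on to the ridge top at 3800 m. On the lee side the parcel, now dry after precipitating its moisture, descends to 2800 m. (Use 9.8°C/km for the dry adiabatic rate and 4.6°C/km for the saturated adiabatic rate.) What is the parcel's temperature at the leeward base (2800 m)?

7.12°C

Dry to 1500 m: -9.8 × 1 km = -9.8°C, so T = 7.9°C.
Saturated to 3800 m: -4.6 × 2.3 km = -10.58°C, so T = -2.68°C.
Dry descent to 2800 m: +9.8 × 1 km = +9.8°C, so T = 7.12°C.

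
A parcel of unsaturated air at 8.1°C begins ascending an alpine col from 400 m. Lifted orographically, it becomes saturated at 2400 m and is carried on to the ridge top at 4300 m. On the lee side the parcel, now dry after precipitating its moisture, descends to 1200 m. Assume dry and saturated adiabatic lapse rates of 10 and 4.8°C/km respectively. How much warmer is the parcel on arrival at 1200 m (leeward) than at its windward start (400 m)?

+1.88°C

400–2400 m, dry: Δz = 2 km ⇒ ΔT = -20°C; T = -11.9°C
2400–4300 m, saturated: Δz = 1.9 km ⇒ ΔT = -9.12°C; T = -21.02°C
4300–1200 m, dry descent: Δz = 3.1 km ⇒ ΔT = +31°C; T = 9.98°C
Net change vs windward start: 9.98 − 8.1 = +1.88°C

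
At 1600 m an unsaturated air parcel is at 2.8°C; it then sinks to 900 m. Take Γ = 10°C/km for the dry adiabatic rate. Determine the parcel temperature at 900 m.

9.8°C

From 1600 m to 900 m (dry adiabatic): warms by 10 × 0.7 = 7°C, giving 9.8°C.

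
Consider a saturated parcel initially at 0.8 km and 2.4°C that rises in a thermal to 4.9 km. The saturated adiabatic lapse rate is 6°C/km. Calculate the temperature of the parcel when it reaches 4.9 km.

800–4900 m, saturated adiabatic: Δz = 4.1 km ⇒ ΔT = -24.6°C; T = -22.2°C

-22.2°C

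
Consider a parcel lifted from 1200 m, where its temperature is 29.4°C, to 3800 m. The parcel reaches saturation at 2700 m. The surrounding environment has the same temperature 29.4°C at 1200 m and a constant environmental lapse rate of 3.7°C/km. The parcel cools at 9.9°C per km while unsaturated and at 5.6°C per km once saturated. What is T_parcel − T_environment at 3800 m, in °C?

Parcel:
  1200 → 2700 m (dry, 9.9°C/km): ΔT = -9.9 × 1.5 = -14.85°C → T = 14.55°C
  2700 → 3800 m (saturated, 5.6°C/km): ΔT = -5.6 × 1.1 = -6.16°C → T = 8.39°C
Environment:
  1200 → 3800 m (environment, 3.7°C/km): ΔT = -3.7 × 2.6 = -9.62°C → T = 19.78°C
T_parcel − T_env = 8.39 − 19.78 = -11.39°C

-11.39°C (parcel cooler than environment)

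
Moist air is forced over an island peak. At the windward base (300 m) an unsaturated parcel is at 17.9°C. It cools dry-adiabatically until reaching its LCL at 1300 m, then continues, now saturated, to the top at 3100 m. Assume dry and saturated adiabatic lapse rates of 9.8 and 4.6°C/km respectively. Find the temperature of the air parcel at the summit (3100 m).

-0.18°C

Dry to 1300 m: -9.8 × 1 km = -9.8°C, so T = 8.1°C.
Saturated to 3100 m: -4.6 × 1.8 km = -8.28°C, so T = -0.18°C.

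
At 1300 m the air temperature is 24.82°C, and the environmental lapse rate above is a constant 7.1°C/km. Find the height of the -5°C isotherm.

5500 m

Height above start = (24.82 − (-5)) / 7.1 = 4.2 km
Altitude = 1300 m + 4200 m = 5500 m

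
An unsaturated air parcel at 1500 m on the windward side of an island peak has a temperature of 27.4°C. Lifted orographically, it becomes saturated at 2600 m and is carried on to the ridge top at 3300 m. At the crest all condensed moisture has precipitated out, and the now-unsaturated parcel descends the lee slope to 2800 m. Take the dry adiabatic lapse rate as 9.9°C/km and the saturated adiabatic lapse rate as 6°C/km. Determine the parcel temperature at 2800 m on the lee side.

1500 → 2600 m (dry, 9.9°C/km): ΔT = -9.9 × 1.1 = -10.89°C → T = 16.51°C
2600 → 3300 m (saturated, 6°C/km): ΔT = -6 × 0.7 = -4.2°C → T = 12.31°C
3300 → 2800 m (dry descent, 9.9°C/km): ΔT = +9.9 × 0.5 = +4.95°C → T = 17.26°C

17.26°C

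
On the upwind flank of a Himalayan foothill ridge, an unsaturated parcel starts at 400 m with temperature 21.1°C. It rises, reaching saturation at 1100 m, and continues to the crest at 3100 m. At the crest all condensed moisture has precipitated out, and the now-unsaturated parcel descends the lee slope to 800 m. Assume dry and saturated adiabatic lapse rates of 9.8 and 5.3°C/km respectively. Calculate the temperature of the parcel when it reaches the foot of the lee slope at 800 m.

26.18°C

400 → 1100 m (dry, 9.8°C/km): ΔT = -9.8 × 0.7 = -6.86°C → T = 14.24°C
1100 → 3100 m (saturated, 5.3°C/km): ΔT = -5.3 × 2 = -10.6°C → T = 3.64°C
3100 → 800 m (dry descent, 9.8°C/km): ΔT = +9.8 × 2.3 = +22.54°C → T = 26.18°C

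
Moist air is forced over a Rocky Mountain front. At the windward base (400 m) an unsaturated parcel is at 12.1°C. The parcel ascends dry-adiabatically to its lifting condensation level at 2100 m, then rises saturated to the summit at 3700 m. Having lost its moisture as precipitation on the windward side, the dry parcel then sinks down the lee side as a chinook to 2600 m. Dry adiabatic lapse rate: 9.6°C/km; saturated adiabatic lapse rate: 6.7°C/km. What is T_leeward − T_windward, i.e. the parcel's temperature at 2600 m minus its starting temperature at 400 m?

400–2100 m, dry: Δz = 1.7 km ⇒ ΔT = -16.32°C; T = -4.22°C
2100–3700 m, saturated: Δz = 1.6 km ⇒ ΔT = -10.72°C; T = -14.94°C
3700–2600 m, dry descent: Δz = 1.1 km ⇒ ΔT = +10.56°C; T = -4.38°C
Net change vs windward start: -4.38 − 12.1 = -16.48°C

-16.48°C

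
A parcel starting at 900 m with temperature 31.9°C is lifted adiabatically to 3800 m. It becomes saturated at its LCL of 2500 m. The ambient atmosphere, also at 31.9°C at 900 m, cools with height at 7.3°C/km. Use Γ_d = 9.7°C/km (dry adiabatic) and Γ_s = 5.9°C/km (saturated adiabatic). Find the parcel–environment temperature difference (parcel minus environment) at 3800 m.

Parcel:
  From 900 m to 2500 m (dry): cools by 9.7 × 1.6 = 15.52°C, giving 16.38°C.
  From 2500 m to 3800 m (saturated): cools by 5.9 × 1.3 = 7.67°C, giving 8.71°C.
Environment:
  From 900 m to 3800 m (environment): cools by 7.3 × 2.9 = 21.17°C, giving 10.73°C.
T_parcel − T_env = 8.71 − 10.73 = -2.02°C

-2.02°C (parcel cooler than environment)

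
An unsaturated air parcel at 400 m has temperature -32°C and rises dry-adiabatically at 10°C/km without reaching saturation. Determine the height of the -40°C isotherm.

Height above start = (-32 − (-40)) / 10 = 0.8 km
Altitude = 400 m + 800 m = 1200 m

1200 m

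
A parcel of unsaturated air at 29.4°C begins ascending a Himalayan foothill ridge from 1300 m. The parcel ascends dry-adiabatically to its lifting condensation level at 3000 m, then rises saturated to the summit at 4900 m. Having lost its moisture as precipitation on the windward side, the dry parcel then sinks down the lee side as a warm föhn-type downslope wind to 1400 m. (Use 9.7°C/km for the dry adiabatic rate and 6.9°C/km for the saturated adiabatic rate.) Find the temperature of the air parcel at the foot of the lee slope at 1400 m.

33.75°C

From 1300 m to 3000 m (dry): cools by 9.7 × 1.7 = 16.49°C, giving 12.91°C.
From 3000 m to 4900 m (saturated): cools by 6.9 × 1.9 = 13.11°C, giving -0.2°C.
From 4900 m to 1400 m (dry descent): warms by 9.7 × 3.5 = 33.95°C, giving 33.75°C.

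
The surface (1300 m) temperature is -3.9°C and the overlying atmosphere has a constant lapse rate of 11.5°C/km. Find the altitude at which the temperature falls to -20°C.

Height above start = (-3.9 − (-20)) / 11.5 = 1.4 km
Altitude = 1300 m + 1400 m = 2700 m

2700 m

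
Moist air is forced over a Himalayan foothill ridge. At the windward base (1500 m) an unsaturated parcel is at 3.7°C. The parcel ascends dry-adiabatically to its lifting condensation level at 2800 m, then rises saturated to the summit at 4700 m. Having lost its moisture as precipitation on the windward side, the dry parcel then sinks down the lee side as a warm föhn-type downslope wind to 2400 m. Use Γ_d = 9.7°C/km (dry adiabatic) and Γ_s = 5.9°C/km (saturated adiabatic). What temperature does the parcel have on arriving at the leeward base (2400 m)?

2.19°C

Dry to 2800 m: -9.7 × 1.3 km = -12.61°C, so T = -8.91°C.
Saturated to 4700 m: -5.9 × 1.9 km = -11.21°C, so T = -20.12°C.
Dry descent to 2400 m: +9.7 × 2.3 km = +22.31°C, so T = 2.19°C.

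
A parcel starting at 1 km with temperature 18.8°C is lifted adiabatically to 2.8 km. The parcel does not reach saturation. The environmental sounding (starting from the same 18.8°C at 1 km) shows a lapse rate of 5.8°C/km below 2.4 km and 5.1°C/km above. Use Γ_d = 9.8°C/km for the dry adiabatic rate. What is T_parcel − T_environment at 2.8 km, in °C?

Parcel:
  1000 → 2800 m (dry, 9.8°C/km): ΔT = -9.8 × 1.8 = -17.64°C → T = 1.16°C
Environment:
  1000 → 2400 m (environment, lower layer, 5.8°C/km): ΔT = -5.8 × 1.4 = -8.12°C → T = 10.68°C
  2400 → 2800 m (environment, upper layer, 5.1°C/km): ΔT = -5.1 × 0.4 = -2.04°C → T = 8.64°C
T_parcel − T_env = 1.16 − 8.64 = -7.48°C

-7.48°C (parcel cooler than environment)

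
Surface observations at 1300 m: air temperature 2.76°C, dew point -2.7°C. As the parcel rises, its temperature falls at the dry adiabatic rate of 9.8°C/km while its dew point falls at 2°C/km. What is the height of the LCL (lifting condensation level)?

T and T_d converge at 9.8 − 2 = 7.8°C per km
Height above start = (2.76 − (-2.7)) / 7.8 = 0.7 km
LCL altitude = 1300 m + 700 m = 2000 m

2000 m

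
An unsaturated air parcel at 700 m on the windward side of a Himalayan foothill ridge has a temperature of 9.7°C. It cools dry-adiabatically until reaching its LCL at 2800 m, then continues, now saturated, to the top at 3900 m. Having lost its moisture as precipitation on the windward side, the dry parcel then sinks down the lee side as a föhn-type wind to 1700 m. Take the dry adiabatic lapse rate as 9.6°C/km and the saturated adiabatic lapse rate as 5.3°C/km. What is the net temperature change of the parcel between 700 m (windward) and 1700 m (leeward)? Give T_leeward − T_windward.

700 → 2800 m (dry, 9.6°C/km): ΔT = -9.6 × 2.1 = -20.16°C → T = -10.46°C
2800 → 3900 m (saturated, 5.3°C/km): ΔT = -5.3 × 1.1 = -5.83°C → T = -16.29°C
3900 → 1700 m (dry descent, 9.6°C/km): ΔT = +9.6 × 2.2 = +21.12°C → T = 4.83°C
Net change vs windward start: 4.83 − 9.7 = -4.87°C

-4.87°C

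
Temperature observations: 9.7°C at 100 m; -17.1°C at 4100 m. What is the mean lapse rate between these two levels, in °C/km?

Γ = −ΔT/Δz = (9.7 − (-17.1)) / (4100 − 100) m
  = 26.8°C / 4 km = 6.7°C/km

6.7°C/km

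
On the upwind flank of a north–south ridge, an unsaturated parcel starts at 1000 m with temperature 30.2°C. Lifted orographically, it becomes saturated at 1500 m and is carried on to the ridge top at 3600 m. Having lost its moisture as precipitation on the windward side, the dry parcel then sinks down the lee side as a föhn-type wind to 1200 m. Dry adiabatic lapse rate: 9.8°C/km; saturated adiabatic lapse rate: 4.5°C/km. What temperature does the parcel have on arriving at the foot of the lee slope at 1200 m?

1000 → 1500 m (dry, 9.8°C/km): ΔT = -9.8 × 0.5 = -4.9°C → T = 25.3°C
1500 → 3600 m (saturated, 4.5°C/km): ΔT = -4.5 × 2.1 = -9.45°C → T = 15.85°C
3600 → 1200 m (dry descent, 9.8°C/km): ΔT = +9.8 × 2.4 = +23.52°C → T = 39.37°C

39.37°C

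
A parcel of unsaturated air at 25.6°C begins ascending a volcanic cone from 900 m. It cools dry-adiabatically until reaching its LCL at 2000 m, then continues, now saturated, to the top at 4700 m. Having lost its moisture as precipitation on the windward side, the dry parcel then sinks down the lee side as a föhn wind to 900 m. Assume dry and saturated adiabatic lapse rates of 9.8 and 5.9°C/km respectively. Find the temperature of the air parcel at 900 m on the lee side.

Dry to 2000 m: -9.8 × 1.1 km = -10.78°C, so T = 14.82°C.
Saturated to 4700 m: -5.9 × 2.7 km = -15.93°C, so T = -1.11°C.
Dry descent to 900 m: +9.8 × 3.8 km = +37.24°C, so T = 36.13°C.

36.13°C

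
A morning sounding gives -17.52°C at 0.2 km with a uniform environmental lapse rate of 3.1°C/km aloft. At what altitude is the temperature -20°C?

Height above start = (-17.52 − (-20)) / 3.1 = 0.8 km
Altitude = 200 m + 800 m = 1000 m

1 km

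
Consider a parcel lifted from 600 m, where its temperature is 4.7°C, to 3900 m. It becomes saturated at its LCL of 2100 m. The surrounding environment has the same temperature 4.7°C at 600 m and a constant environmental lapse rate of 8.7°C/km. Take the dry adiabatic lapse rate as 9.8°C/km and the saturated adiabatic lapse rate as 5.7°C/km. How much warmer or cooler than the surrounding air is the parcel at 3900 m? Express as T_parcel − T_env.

Parcel:
  Dry to 2100 m: -9.8 × 1.5 km = -14.7°C, so T = -10°C.
  Saturated to 3900 m: -5.7 × 1.8 km = -10.26°C, so T = -20.26°C.
Environment:
  Environment to 3900 m: -8.7 × 3.3 km = -28.71°C, so T = -24.01°C.
T_parcel − T_env = -20.26 − (-24.01) = +3.75°C

+3.75°C (parcel warmer than environment)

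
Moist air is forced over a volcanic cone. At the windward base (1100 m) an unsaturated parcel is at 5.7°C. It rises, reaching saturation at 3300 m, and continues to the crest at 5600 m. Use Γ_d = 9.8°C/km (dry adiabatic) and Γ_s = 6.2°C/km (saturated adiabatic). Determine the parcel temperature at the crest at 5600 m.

Dry to 3300 m: -9.8 × 2.2 km = -21.56°C, so T = -15.86°C.
Saturated to 5600 m: -6.2 × 2.3 km = -14.26°C, so T = -30.12°C.

-30.12°C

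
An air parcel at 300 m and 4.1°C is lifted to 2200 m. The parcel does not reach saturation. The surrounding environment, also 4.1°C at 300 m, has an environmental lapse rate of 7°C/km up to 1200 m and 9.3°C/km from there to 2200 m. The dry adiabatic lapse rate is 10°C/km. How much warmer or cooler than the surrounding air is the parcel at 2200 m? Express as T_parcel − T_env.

-3.4°C (parcel cooler than environment)

Parcel:
  300 → 2200 m (dry, 10°C/km): ΔT = -10 × 1.9 = -19°C → T = -14.9°C
Environment:
  300 → 1200 m (environment, lower layer, 7°C/km): ΔT = -7 × 0.9 = -6.3°C → T = -2.2°C
  1200 → 2200 m (environment, upper layer, 9.3°C/km): ΔT = -9.3 × 1 = -9.3°C → T = -11.5°C
T_parcel − T_env = -14.9 − (-11.5) = -3.4°C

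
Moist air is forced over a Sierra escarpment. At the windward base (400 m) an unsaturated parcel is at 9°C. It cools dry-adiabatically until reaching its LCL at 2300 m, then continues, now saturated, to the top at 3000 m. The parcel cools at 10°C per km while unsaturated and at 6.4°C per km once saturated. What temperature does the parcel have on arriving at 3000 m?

-14.48°C

From 400 m to 2300 m (dry): cools by 10 × 1.9 = 19°C, giving -10°C.
From 2300 m to 3000 m (saturated): cools by 6.4 × 0.7 = 4.48°C, giving -14.48°C.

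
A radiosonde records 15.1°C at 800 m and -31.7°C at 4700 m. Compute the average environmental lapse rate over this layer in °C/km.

Γ = −ΔT/Δz = (15.1 − (-31.7)) / (4700 − 800) m
  = 46.8°C / 3.9 km = 12°C/km

12°C/km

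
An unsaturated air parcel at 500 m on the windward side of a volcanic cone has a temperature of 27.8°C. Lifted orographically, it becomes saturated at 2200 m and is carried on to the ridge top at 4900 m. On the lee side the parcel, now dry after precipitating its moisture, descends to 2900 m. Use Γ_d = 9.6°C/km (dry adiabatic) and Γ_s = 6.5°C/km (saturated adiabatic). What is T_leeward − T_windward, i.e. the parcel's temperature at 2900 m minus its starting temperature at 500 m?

500 → 2200 m (dry, 9.6°C/km): ΔT = -9.6 × 1.7 = -16.32°C → T = 11.48°C
2200 → 4900 m (saturated, 6.5°C/km): ΔT = -6.5 × 2.7 = -17.55°C → T = -6.07°C
4900 → 2900 m (dry descent, 9.6°C/km): ΔT = +9.6 × 2 = +19.2°C → T = 13.13°C
Net change vs windward start: 13.13 − 27.8 = -14.67°C

-14.67°C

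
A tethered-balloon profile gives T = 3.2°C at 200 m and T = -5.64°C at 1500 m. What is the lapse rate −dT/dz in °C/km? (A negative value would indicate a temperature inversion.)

6.8°C/km

Γ = −ΔT/Δz = (3.2 − (-5.64)) / (1500 − 200) m
  = 8.84°C / 1.3 km = 6.8°C/km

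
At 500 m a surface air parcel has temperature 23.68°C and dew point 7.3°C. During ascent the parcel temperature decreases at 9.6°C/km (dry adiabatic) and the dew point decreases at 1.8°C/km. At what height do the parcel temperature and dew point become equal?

2600 m

T and T_d converge at 9.6 − 1.8 = 7.8°C per km
Height above start = (23.68 − 7.3) / 7.8 = 2.1 km
LCL altitude = 500 m + 2100 m = 2600 m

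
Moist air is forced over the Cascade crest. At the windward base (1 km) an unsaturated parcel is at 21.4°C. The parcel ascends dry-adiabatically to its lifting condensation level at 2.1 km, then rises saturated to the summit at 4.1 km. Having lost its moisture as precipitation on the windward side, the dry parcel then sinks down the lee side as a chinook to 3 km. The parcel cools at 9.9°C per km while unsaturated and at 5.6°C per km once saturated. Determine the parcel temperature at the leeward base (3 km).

10.2°C

1000 → 2100 m (dry, 9.9°C/km): ΔT = -9.9 × 1.1 = -10.89°C → T = 10.51°C
2100 → 4100 m (saturated, 5.6°C/km): ΔT = -5.6 × 2 = -11.2°C → T = -0.69°C
4100 → 3000 m (dry descent, 9.9°C/km): ΔT = +9.9 × 1.1 = +10.89°C → T = 10.2°C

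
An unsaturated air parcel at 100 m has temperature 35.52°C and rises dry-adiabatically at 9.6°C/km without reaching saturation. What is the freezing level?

3800 m

Height above start = (35.52 − 0) / 9.6 = 3.7 km
Altitude = 100 m + 3700 m = 3800 m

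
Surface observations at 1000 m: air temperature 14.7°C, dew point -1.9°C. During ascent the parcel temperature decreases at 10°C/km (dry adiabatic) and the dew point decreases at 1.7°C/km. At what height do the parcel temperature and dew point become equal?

T and T_d converge at 10 − 1.7 = 8.3°C per km
Height above start = (14.7 − (-1.9)) / 8.3 = 2 km
LCL altitude = 1000 m + 2000 m = 3000 m

3000 m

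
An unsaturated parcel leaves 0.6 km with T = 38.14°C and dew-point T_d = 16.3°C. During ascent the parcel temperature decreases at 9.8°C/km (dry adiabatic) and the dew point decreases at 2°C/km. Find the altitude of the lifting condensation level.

T and T_d converge at 9.8 − 2 = 7.8°C per km
Height above start = (38.14 − 16.3) / 7.8 = 2.8 km
LCL altitude = 600 m + 2800 m = 3400 m

3.4 km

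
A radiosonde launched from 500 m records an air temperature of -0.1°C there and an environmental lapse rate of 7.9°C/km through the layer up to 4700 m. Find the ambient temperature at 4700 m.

-33.28°C

From 500 m to 4700 m (environmental): cools by 7.9 × 4.2 = 33.18°C, giving -33.28°C.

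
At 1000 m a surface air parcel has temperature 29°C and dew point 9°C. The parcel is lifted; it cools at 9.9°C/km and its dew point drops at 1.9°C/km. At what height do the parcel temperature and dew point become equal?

T and T_d converge at 9.9 − 1.9 = 8°C per km
Height above start = (29 − 9) / 8 = 2.5 km
LCL altitude = 1000 m + 2500 m = 3500 m

3500 m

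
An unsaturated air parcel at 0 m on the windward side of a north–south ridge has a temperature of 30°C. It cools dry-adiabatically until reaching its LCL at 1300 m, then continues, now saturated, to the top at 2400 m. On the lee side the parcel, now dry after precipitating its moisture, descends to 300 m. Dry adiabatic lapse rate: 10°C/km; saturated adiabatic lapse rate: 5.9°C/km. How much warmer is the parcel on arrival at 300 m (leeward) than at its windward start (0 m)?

+1.51°C

From 0 m to 1300 m (dry): cools by 10 × 1.3 = 13°C, giving 17°C.
From 1300 m to 2400 m (saturated): cools by 5.9 × 1.1 = 6.49°C, giving 10.51°C.
From 2400 m to 300 m (dry descent): warms by 10 × 2.1 = 21°C, giving 31.51°C.
Net change vs windward start: 31.51 − 30 = +1.51°C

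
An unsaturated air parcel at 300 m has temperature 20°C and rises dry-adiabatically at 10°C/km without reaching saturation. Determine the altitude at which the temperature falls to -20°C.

Height above start = (20 − (-20)) / 10 = 4 km
Altitude = 300 m + 4000 m = 4300 m

4300 m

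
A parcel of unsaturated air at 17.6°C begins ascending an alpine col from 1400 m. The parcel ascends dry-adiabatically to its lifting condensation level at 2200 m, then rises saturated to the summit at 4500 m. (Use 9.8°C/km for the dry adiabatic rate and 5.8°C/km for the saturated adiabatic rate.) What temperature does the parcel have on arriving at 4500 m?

-3.58°C

Dry to 2200 m: -9.8 × 0.8 km = -7.84°C, so T = 9.76°C.
Saturated to 4500 m: -5.8 × 2.3 km = -13.34°C, so T = -3.58°C.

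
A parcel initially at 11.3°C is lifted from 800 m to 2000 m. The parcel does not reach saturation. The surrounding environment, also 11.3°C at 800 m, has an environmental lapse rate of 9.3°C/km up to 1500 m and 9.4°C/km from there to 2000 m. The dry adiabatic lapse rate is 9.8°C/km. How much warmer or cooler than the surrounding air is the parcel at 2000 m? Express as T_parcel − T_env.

Parcel:
  Dry to 2000 m: -9.8 × 1.2 km = -11.76°C, so T = -0.46°C.
Environment:
  Environment, lower layer to 1500 m: -9.3 × 0.7 km = -6.51°C, so T = 4.79°C.
  Environment, upper layer to 2000 m: -9.4 × 0.5 km = -4.7°C, so T = 0.09°C.
T_parcel − T_env = -0.46 − 0.09 = -0.55°C

-0.55°C (parcel cooler than environment)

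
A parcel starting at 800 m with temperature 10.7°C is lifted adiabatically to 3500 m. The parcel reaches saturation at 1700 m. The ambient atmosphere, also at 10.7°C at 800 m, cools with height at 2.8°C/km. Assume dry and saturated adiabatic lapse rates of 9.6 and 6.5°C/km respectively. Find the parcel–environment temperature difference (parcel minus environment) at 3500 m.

Parcel:
  From 800 m to 1700 m (dry): cools by 9.6 × 0.9 = 8.64°C, giving 2.06°C.
  From 1700 m to 3500 m (saturated): cools by 6.5 × 1.8 = 11.7°C, giving -9.64°C.
Environment:
  From 800 m to 3500 m (environment): cools by 2.8 × 2.7 = 7.56°C, giving 3.14°C.
T_parcel − T_env = -9.64 − 3.14 = -12.78°C

-12.78°C (parcel cooler than environment)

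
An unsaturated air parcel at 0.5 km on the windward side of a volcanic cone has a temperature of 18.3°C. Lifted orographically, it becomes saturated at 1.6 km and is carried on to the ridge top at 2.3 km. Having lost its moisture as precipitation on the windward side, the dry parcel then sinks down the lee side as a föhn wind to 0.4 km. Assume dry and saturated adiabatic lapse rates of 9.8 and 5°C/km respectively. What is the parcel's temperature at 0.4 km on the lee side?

22.64°C

500 → 1600 m (dry, 9.8°C/km): ΔT = -9.8 × 1.1 = -10.78°C → T = 7.52°C
1600 → 2300 m (saturated, 5°C/km): ΔT = -5 × 0.7 = -3.5°C → T = 4.02°C
2300 → 400 m (dry descent, 9.8°C/km): ΔT = +9.8 × 1.9 = +18.62°C → T = 22.64°C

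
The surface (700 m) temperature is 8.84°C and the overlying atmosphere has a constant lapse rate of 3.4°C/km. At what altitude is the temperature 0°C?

Height above start = (8.84 − 0) / 3.4 = 2.6 km
Altitude = 700 m + 2600 m = 3300 m

3300 m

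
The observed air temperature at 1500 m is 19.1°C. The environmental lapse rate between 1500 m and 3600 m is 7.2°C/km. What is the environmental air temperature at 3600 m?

3.98°C

Environmental to 3600 m: -7.2 × 2.1 km = -15.12°C, so T = 3.98°C.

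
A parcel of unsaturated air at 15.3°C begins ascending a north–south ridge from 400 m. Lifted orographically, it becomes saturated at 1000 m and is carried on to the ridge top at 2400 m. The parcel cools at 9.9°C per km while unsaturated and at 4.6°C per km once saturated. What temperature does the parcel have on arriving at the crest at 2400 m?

2.92°C

From 400 m to 1000 m (dry): cools by 9.9 × 0.6 = 5.94°C, giving 9.36°C.
From 1000 m to 2400 m (saturated): cools by 4.6 × 1.4 = 6.44°C, giving 2.92°C.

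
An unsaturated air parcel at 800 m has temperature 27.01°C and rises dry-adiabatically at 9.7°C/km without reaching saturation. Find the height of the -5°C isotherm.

4100 m

Height above start = (27.01 − (-5)) / 9.7 = 3.3 km
Altitude = 800 m + 3300 m = 4100 m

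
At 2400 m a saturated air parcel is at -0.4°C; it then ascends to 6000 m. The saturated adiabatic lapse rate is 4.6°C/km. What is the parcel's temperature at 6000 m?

Saturated adiabatic to 6000 m: -4.6 × 3.6 km = -16.56°C, so T = -16.96°C.

-16.96°C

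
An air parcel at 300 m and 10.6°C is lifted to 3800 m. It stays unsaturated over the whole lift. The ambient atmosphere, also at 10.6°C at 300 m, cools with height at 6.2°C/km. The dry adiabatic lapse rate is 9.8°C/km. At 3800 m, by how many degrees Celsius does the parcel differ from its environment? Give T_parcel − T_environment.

-12.6°C (parcel cooler than environment)

Parcel:
  300 → 3800 m (dry, 9.8°C/km): ΔT = -9.8 × 3.5 = -34.3°C → T = -23.7°C
Environment:
  300 → 3800 m (environment, 6.2°C/km): ΔT = -6.2 × 3.5 = -21.7°C → T = -11.1°C
T_parcel − T_env = -23.7 − (-11.1) = -12.6°C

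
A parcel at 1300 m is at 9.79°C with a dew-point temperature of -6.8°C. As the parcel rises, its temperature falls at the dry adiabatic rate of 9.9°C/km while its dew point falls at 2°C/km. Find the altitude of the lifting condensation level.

3400 m

T and T_d converge at 9.9 − 2 = 7.9°C per km
Height above start = (9.79 − (-6.8)) / 7.9 = 2.1 km
LCL altitude = 1300 m + 2100 m = 3400 m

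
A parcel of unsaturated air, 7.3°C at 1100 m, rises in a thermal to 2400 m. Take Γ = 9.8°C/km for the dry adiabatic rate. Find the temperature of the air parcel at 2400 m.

-5.44°C

From 1100 m to 2400 m (dry adiabatic): cools by 9.8 × 1.3 = 12.74°C, giving -5.44°C.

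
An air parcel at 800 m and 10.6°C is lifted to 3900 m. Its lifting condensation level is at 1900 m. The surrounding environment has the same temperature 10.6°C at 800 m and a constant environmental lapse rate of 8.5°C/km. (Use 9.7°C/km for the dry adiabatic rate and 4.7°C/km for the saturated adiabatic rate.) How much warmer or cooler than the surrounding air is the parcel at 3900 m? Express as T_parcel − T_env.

Parcel:
  Dry to 1900 m: -9.7 × 1.1 km = -10.67°C, so T = -0.07°C.
  Saturated to 3900 m: -4.7 × 2 km = -9.4°C, so T = -9.47°C.
Environment:
  Environment to 3900 m: -8.5 × 3.1 km = -26.35°C, so T = -15.75°C.
T_parcel − T_env = -9.47 − (-15.75) = +6.28°C

+6.28°C (parcel warmer than environment)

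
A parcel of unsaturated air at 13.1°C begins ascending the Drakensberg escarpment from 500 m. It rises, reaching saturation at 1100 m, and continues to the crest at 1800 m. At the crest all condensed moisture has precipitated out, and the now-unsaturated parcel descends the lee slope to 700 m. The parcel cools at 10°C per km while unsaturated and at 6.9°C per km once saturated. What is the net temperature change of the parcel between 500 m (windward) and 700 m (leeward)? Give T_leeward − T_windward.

+0.17°C

Dry to 1100 m: -10 × 0.6 km = -6°C, so T = 7.1°C.
Saturated to 1800 m: -6.9 × 0.7 km = -4.83°C, so T = 2.27°C.
Dry descent to 700 m: +10 × 1.1 km = +11°C, so T = 13.27°C.
Net change vs windward start: 13.27 − 13.1 = +0.17°C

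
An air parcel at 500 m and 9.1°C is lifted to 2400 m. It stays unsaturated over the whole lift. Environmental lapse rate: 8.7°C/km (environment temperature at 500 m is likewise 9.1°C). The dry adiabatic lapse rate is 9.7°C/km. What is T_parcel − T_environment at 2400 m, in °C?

Parcel:
  500 → 2400 m (dry, 9.7°C/km): ΔT = -9.7 × 1.9 = -18.43°C → T = -9.33°C
Environment:
  500 → 2400 m (environment, 8.7°C/km): ΔT = -8.7 × 1.9 = -16.53°C → T = -7.43°C
T_parcel − T_env = -9.33 − (-7.43) = -1.9°C

-1.9°C (parcel cooler than environment)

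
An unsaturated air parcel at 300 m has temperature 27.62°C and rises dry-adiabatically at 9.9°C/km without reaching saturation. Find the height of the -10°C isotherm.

4100 m

Height above start = (27.62 − (-10)) / 9.9 = 3.8 km
Altitude = 300 m + 3800 m = 4100 m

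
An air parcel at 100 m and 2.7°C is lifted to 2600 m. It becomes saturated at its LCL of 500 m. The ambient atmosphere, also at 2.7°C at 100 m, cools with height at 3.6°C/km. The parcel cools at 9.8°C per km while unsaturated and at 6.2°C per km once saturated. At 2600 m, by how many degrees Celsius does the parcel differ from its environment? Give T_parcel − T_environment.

Parcel:
  100 → 500 m (dry, 9.8°C/km): ΔT = -9.8 × 0.4 = -3.92°C → T = -1.22°C
  500 → 2600 m (saturated, 6.2°C/km): ΔT = -6.2 × 2.1 = -13.02°C → T = -14.24°C
Environment:
  100 → 2600 m (environment, 3.6°C/km): ΔT = -3.6 × 2.5 = -9°C → T = -6.3°C
T_parcel − T_env = -14.24 − (-6.3) = -7.94°C

-7.94°C (parcel cooler than environment)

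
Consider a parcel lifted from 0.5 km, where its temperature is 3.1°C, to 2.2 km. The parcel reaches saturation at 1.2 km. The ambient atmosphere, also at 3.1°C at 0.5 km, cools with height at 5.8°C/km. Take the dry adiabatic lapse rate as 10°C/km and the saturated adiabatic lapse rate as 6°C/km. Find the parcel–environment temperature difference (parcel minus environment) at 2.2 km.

-3.14°C (parcel cooler than environment)

Parcel:
  500–1200 m, dry: Δz = 0.7 km ⇒ ΔT = -7°C; T = -3.9°C
  1200–2200 m, saturated: Δz = 1 km ⇒ ΔT = -6°C; T = -9.9°C
Environment:
  500–2200 m, environment: Δz = 1.7 km ⇒ ΔT = -9.86°C; T = -6.76°C
T_parcel − T_env = -9.9 − (-6.76) = -3.14°C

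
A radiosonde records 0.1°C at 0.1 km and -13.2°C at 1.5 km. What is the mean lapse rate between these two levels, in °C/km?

Γ = −ΔT/Δz = (0.1 − (-13.2)) / (1500 − 100) m
  = 13.3°C / 1.4 km = 9.5°C/km

9.5°C/km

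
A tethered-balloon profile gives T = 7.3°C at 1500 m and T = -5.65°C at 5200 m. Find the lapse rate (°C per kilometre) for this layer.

Γ = −ΔT/Δz = (7.3 − (-5.65)) / (5200 − 1500) m
  = 12.95°C / 3.7 km = 3.5°C/km

3.5°C/km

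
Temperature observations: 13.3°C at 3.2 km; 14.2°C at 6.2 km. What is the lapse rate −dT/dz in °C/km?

-0.3°C/km

Γ = −ΔT/Δz = (13.3 − 14.2) / (6200 − 3200) m
  = -0.9°C / 3 km = -0.3°C/km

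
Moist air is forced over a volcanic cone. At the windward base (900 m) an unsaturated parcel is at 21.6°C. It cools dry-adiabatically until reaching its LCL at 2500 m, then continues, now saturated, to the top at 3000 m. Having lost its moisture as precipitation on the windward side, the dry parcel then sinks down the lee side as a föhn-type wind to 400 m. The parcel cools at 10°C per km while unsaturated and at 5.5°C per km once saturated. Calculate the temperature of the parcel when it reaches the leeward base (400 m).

900 → 2500 m (dry, 10°C/km): ΔT = -10 × 1.6 = -16°C → T = 5.6°C
2500 → 3000 m (saturated, 5.5°C/km): ΔT = -5.5 × 0.5 = -2.75°C → T = 2.85°C
3000 → 400 m (dry descent, 10°C/km): ΔT = +10 × 2.6 = +26°C → T = 28.85°C

28.85°C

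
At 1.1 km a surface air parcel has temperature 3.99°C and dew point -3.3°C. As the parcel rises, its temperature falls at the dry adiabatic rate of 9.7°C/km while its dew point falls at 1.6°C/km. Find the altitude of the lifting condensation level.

T and T_d converge at 9.7 − 1.6 = 8.1°C per km
Height above start = (3.99 − (-3.3)) / 8.1 = 0.9 km
LCL altitude = 1100 m + 900 m = 2000 m

2 km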